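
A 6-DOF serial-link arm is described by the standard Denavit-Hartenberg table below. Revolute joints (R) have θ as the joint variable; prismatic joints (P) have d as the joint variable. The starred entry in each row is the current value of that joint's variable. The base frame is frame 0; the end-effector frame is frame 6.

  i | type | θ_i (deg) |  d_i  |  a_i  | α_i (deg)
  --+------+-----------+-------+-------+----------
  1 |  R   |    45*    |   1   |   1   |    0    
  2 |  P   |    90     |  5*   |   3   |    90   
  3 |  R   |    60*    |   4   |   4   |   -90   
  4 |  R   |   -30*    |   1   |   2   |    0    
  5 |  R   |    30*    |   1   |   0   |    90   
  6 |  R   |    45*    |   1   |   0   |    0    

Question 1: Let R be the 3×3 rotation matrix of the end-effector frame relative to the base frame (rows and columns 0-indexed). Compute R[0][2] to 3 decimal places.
End-effector z-axis (col 2 of R) = (0.7071,0.7071,0.0000)
R[0][2] = 0.7071

0.707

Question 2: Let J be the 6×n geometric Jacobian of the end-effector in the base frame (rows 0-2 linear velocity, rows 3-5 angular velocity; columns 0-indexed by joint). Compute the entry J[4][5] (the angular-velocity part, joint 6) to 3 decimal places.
axis z_5 = (0.7071,0.7071,0.0000); lever o_n−o_5 = (0.7071,0.7071,0.0000)
cross product → J_v[:, 5] = (-0.0000,0.0000,-0.0000)
J_ω[:, 5] = z_5
entry J[4][5] = 0.7071

0.707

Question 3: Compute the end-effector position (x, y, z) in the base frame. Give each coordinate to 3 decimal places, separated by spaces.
after link 1: o_1 = (0.7071, 0.7071, 1.0000)
after link 2: o_2 = (-1.4142, 2.8284, 6.0000)
after link 3: o_3 = (0.0000, 7.0711, 9.4641)
after link 4: o_4 = (0.7071, 7.7782, 11.4641)
after link 5: o_5 = (1.3195, 7.1658, 11.9641)
after link 6: o_6 = (2.0266, 7.8729, 11.9641)

2.027 7.873 11.964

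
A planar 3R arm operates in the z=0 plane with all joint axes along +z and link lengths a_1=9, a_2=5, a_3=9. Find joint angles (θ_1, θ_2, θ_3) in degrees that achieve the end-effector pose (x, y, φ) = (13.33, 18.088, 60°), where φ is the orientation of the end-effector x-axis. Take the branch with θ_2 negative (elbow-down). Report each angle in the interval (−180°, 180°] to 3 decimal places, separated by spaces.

60.004 -30.015 30.011

wrist centre = target − a_3·(cos φ, sin φ) = (8.8300, 10.2938)
cos θ_2 = (183.9306−9²−5²)/(2·9·5) = 0.8659; θ_2 = -30.0148° (elbow-down)
β = atan2(10.2938,8.8300) = 49.3770°; ψ = atan2(-2.5011,13.3295) = -10.6273°
θ_1 = β − ψ = 60.0043°
θ_3 = φ − θ_1 − θ_2 = 30.0105° (wrapped to (-180°,180°])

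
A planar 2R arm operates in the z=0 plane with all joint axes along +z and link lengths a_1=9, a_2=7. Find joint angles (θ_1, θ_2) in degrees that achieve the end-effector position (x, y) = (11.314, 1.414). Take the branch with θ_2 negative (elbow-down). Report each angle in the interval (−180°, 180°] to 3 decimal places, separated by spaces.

cos θ_2 = (130.0060−9²−7²)/(2·9·7) = 0.0000; θ_2 = -89.9973° (elbow-down)
β = atan2(1.4140,11.3140) = 7.1238°; ψ = atan2(-7.0000,9.0003) = -37.8740°
θ_1 = β − ψ = 44.9977°

44.998 -89.997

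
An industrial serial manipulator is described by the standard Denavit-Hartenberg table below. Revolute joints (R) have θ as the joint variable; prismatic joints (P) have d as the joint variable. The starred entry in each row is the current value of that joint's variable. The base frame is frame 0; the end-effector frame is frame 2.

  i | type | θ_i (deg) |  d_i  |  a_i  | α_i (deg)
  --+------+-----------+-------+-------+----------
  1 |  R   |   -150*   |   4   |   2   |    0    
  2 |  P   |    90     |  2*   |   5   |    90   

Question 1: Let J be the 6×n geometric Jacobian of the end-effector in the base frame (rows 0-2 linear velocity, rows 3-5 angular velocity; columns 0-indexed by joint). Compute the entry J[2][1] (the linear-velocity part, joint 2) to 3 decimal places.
1.000

prismatic axis z_1 = (0.0000,0.0000,1.0000)
J_v[:, 1] = z_1; J_ω[:, 1] = (0,0,0)
entry J[2][1] = 1.0000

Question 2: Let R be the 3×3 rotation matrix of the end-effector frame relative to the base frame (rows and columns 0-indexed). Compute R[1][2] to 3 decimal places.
End-effector z-axis (col 2 of R) = (-0.8660,-0.5000,0.0000)
R[1][2] = -0.5000

-0.500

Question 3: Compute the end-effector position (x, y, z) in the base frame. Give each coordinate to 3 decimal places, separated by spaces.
0.768 -5.330 6.000

after link 1: o_1 = (-1.7321, -1.0000, 4.0000)
after link 2: o_2 = (0.7679, -5.3301, 6.0000)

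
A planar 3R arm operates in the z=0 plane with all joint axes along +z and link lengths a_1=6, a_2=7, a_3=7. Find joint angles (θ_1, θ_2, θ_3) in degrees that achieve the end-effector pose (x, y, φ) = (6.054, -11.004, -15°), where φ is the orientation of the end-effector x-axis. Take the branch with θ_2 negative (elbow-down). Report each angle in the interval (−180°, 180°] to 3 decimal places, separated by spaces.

wrist centre = target − a_3·(cos φ, sin φ) = (-0.7075, -9.1923)
cos θ_2 = (84.9983−6²−7²)/(2·6·7) = -0.0000; θ_2 = -90.0012° (elbow-down)
β = atan2(-9.1923,-0.7075) = -94.4011°; ψ = atan2(-7.0000,5.9999) = -49.3994°
θ_1 = β − ψ = -45.0017°
θ_3 = φ − θ_1 − θ_2 = 120.0029° (wrapped to (-180°,180°])

-45.002 -90.001 120.003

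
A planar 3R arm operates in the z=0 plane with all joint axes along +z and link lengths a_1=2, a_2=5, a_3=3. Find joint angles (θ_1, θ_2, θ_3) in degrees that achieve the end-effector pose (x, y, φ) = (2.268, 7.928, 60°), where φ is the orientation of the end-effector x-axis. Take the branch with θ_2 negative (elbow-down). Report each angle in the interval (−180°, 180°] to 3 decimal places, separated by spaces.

wrist centre = target − a_3·(cos φ, sin φ) = (0.7680, 5.3299)
cos θ_2 = (28.9979−2²−5²)/(2·2·5) = -0.0001; θ_2 = -90.0060° (elbow-down)
β = atan2(5.3299,0.7680) = 81.8006°; ψ = atan2(-5.0000,1.9995) = -68.2037°
θ_1 = β − ψ = 150.0043°
θ_3 = φ − θ_1 − θ_2 = 0.0017° (wrapped to (-180°,180°])

150.004 -90.006 0.002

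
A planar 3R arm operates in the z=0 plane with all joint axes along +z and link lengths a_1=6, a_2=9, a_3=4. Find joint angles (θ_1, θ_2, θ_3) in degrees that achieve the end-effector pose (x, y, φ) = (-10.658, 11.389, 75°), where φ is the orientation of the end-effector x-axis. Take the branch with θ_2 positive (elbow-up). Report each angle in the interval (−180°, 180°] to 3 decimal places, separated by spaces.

119.998 45.004 -90.002

wrist centre = target − a_3·(cos φ, sin φ) = (-11.6933, 7.5253)
cos θ_2 = (193.3628−6²−9²)/(2·6·9) = 0.7071; θ_2 = 45.0036° (elbow-up)
β = atan2(7.5253,-11.6933) = 147.2364°; ψ = atan2(6.3644,12.3636) = 27.2379°
θ_1 = β − ψ = 119.9985°
θ_3 = φ − θ_1 − θ_2 = -90.0020° (wrapped to (-180°,180°])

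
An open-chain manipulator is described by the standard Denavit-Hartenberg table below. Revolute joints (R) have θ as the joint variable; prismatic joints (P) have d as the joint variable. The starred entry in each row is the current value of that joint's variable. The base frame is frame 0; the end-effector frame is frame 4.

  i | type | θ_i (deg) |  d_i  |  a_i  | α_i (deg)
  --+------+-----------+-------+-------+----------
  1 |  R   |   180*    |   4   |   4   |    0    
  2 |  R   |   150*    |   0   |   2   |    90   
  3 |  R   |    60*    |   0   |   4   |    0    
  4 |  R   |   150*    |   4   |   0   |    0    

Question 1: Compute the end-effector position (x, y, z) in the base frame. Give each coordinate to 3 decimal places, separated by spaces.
after link 1: o_1 = (-4.0000, 0.0000, 4.0000)
after link 2: o_2 = (-2.2679, -1.0000, 4.0000)
after link 3: o_3 = (-0.5359, -2.0000, 7.4641)
after link 4: o_4 = (-2.5359, -5.4641, 7.4641)

-2.536 -5.464 7.464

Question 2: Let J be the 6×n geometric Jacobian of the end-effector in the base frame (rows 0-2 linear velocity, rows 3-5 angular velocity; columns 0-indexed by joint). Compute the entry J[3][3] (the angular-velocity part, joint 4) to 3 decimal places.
axis z_3 = (-0.5000,-0.8660,0.0000); lever o_n−o_3 = (-2.0000,-3.4641,0.0000)
cross product → J_v[:, 3] = (0.0000,-0.0000,-0.0000)
J_ω[:, 3] = z_3
entry J[3][3] = -0.5000

-0.500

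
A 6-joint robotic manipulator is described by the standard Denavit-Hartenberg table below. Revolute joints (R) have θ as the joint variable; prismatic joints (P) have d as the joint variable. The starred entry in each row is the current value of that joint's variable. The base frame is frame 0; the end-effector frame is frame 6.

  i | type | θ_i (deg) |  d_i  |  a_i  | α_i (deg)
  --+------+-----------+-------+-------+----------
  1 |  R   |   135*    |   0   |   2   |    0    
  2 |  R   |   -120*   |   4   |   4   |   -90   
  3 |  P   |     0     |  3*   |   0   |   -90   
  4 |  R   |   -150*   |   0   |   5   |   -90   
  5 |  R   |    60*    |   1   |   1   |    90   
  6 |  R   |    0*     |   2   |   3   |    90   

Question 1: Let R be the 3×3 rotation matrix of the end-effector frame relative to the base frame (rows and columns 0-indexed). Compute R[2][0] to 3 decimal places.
0.866

End-effector x-axis (col 0 of R) = (-0.4830,0.1294,0.8660)
R[2][0] = 0.8660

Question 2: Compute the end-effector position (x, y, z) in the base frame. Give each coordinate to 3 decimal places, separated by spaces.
-6.503 8.573 6.464

after link 1: o_1 = (-1.4142, 1.4142, 0.0000)
after link 2: o_2 = (2.4495, 2.4495, 4.0000)
after link 3: o_3 = (1.6730, 5.3473, 4.0000)
after link 4: o_4 = (-3.1566, 6.6414, 4.0000)
after link 5: o_5 = (-3.3807, 7.7367, 4.8660)
after link 6: o_6 = (-6.5027, 8.5732, 6.4641)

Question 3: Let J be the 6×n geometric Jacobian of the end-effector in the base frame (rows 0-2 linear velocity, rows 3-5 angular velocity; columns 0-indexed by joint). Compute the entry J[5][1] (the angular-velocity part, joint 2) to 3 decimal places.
axis z_1 = (0.0000,0.0000,1.0000); lever o_n−o_1 = (-5.0884,7.1590,6.4641)
cross product → J_v[:, 1] = (-7.1590,-5.0884,0.0000)
J_ω[:, 1] = z_1
entry J[5][1] = 1.0000

1.000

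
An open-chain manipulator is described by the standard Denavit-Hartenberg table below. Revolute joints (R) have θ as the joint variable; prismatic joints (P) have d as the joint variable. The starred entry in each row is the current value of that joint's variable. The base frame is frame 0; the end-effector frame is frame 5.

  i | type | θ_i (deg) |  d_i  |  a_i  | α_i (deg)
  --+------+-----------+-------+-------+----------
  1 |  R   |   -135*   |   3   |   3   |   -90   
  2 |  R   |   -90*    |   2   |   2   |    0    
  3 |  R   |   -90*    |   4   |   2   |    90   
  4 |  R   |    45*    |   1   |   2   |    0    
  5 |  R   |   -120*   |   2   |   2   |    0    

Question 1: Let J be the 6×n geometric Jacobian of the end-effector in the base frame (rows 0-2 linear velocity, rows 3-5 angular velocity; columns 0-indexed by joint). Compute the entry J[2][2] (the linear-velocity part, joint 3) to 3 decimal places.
3.932

axis z_2 = (0.7071,-0.7071,0.0000); lever o_n−o_2 = (5.2426,0.3178,-3.0000)
cross product → J_v[:, 2] = (2.1213,2.1213,3.9319)
J_ω[:, 2] = z_2
entry J[2][2] = 3.9319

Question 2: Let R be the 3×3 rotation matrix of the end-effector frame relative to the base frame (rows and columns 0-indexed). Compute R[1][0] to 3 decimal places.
0.866

End-effector x-axis (col 0 of R) = (-0.5000,0.8660,-0.0000)
R[1][0] = 0.8660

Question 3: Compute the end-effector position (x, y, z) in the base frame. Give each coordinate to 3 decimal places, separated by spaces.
4.536 -3.218 2.000

after link 1: o_1 = (-2.1213, -2.1213, 3.0000)
after link 2: o_2 = (-0.7071, -3.5355, 5.0000)
after link 3: o_3 = (3.5355, -4.9497, 5.0000)
after link 4: o_4 = (5.5355, -4.9497, 4.0000)
after link 5: o_5 = (4.5355, -3.2177, 2.0000)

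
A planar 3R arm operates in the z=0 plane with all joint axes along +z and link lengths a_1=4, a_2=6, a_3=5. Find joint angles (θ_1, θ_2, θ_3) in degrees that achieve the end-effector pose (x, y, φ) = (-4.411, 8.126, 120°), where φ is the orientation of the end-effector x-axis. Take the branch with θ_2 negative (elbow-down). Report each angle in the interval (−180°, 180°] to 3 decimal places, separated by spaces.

-150.007 -134.997 45.004

wrist centre = target − a_3·(cos φ, sin φ) = (-1.9110, 3.7959)
cos θ_2 = (18.0606−4²−6²)/(2·4·6) = -0.7071; θ_2 = -134.9971° (elbow-down)
β = atan2(3.7959,-1.9110) = 116.7226°; ψ = atan2(-4.2429,-0.2424) = -93.2702°
θ_1 = β − ψ = 209.9928°
θ_3 = φ − θ_1 − θ_2 = 45.0043° (wrapped to (-180°,180°])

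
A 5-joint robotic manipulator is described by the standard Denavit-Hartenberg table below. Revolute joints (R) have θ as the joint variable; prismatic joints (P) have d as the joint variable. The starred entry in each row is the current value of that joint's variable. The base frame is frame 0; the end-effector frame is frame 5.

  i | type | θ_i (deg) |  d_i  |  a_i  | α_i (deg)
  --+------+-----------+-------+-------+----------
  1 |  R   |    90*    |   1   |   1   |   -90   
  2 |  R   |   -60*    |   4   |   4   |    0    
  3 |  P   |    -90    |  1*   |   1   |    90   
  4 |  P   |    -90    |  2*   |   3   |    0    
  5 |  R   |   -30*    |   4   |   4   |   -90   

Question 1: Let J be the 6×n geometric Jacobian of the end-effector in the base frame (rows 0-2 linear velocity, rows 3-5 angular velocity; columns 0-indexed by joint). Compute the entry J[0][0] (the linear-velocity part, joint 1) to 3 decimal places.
axis z_0 = ẑ; lever o_n−o_0 = (1.4641,0.8660,-1.2321)
cross product → J_v[:, 0] = (-0.8660,1.4641,0.0000)
J_ω[:, 0] = z_0
entry J[0][0] = -0.8660

-0.866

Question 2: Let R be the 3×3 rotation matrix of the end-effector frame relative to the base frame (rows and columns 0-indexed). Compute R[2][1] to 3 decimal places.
0.866

End-effector y-axis (col 1 of R) = (0.0000,0.5000,0.8660)
R[2][1] = 0.8660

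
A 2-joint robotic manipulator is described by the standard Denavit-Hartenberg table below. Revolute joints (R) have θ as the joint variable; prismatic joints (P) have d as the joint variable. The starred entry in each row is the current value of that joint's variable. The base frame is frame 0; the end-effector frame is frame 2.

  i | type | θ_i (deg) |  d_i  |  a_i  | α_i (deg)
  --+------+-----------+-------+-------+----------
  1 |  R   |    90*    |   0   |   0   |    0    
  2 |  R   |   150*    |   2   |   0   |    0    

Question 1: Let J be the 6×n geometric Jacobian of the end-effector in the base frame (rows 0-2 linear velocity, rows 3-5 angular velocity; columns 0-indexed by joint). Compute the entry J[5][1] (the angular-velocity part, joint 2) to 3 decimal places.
axis z_1 = (0.0000,0.0000,1.0000); lever o_n−o_1 = (0.0000,0.0000,2.0000)
cross product → J_v[:, 1] = (0.0000,0.0000,0.0000)
J_ω[:, 1] = z_1
entry J[5][1] = 1.0000

1.000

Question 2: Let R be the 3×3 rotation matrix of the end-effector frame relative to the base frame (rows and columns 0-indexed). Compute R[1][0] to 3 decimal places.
End-effector x-axis (col 0 of R) = (-0.5000,-0.8660,0.0000)
R[1][0] = -0.8660

-0.866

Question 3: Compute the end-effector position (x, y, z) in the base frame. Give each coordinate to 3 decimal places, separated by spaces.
0.000 0.000 2.000

after link 1: o_1 = (0.0000, 0.0000, 0.0000)
after link 2: o_2 = (0.0000, 0.0000, 2.0000)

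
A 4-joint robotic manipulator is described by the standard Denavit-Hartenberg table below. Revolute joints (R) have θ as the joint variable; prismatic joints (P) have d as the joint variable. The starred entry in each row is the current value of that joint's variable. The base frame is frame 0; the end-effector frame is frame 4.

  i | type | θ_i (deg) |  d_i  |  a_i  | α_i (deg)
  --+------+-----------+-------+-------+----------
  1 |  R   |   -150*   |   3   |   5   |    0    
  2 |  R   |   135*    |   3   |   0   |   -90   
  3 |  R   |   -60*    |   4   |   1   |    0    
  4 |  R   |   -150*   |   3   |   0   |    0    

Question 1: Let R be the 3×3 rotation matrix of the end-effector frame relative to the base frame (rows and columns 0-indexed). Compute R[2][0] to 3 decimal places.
End-effector x-axis (col 0 of R) = (-0.8365,0.2241,-0.5000)
R[2][0] = -0.5000

-0.500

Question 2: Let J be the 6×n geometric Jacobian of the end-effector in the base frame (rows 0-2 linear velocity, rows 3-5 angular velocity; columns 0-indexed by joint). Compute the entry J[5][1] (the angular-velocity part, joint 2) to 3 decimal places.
1.000

axis z_1 = (0.0000,0.0000,1.0000); lever o_n−o_1 = (2.2947,6.6321,3.8660)
cross product → J_v[:, 1] = (-6.6321,2.2947,0.0000)
J_ω[:, 1] = z_1
entry J[5][1] = 1.0000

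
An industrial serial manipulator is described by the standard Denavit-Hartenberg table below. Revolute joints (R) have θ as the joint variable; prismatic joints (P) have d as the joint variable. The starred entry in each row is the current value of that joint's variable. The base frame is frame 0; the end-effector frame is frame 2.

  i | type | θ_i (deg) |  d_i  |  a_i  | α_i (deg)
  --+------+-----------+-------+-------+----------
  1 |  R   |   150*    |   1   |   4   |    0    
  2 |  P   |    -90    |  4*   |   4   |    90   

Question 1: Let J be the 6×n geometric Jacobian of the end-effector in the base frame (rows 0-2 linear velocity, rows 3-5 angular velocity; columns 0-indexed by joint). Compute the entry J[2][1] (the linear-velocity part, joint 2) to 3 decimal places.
prismatic axis z_1 = (0.0000,0.0000,1.0000)
J_v[:, 1] = z_1; J_ω[:, 1] = (0,0,0)
entry J[2][1] = 1.0000

1.000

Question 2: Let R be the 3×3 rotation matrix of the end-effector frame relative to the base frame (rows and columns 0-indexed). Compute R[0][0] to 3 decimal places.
0.500

End-effector x-axis (col 0 of R) = (0.5000,0.8660,0.0000)
R[0][0] = 0.5000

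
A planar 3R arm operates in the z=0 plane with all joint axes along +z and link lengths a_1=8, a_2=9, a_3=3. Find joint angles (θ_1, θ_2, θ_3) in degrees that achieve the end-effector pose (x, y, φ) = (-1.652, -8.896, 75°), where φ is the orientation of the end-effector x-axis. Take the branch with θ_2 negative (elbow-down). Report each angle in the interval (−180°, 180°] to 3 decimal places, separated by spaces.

-53.267 -90.004 -141.730

wrist centre = target − a_3·(cos φ, sin φ) = (-2.4285, -11.7938)
cos θ_2 = (144.9906−8²−9²)/(2·8·9) = -0.0001; θ_2 = -90.0037° (elbow-down)
β = atan2(-11.7938,-2.4285) = -101.6352°; ψ = atan2(-9.0000,7.9994) = -48.3686°
θ_1 = β − ψ = -53.2666°
θ_3 = φ − θ_1 − θ_2 = -141.7297° (wrapped to (-180°,180°])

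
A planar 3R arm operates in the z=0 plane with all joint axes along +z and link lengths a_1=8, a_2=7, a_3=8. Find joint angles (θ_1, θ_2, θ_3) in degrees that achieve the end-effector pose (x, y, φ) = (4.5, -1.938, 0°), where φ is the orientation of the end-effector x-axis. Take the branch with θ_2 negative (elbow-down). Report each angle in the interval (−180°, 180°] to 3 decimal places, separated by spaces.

wrist centre = target − a_3·(cos φ, sin φ) = (-3.5000, -1.9380)
cos θ_2 = (16.0058−8²−7²)/(2·8·7) = -0.8660; θ_2 = -149.9993° (elbow-down)
β = atan2(-1.9380,-3.5000) = -151.0261°; ψ = atan2(-3.5001,1.9379) = -61.0283°
θ_1 = β − ψ = -89.9978°
θ_3 = φ − θ_1 − θ_2 = -120.0029° (wrapped to (-180°,180°])

-89.998 -149.999 -120.003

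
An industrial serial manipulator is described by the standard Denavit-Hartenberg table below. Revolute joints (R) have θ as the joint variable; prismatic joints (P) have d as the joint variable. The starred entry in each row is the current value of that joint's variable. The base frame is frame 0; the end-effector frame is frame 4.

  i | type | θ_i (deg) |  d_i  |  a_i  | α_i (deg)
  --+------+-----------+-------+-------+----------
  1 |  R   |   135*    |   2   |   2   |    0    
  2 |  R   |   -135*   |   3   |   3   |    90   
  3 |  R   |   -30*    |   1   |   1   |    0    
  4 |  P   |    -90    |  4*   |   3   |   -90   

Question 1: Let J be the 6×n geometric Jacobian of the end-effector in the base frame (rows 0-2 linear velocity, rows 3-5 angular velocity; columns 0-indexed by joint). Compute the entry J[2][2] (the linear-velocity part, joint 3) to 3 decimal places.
-0.634

axis z_2 = (0.0000,-1.0000,0.0000); lever o_n−o_2 = (-0.6340,-5.0000,-3.0981)
cross product → J_v[:, 2] = (3.0981,-0.0000,-0.6340)
J_ω[:, 2] = z_2
entry J[2][2] = -0.6340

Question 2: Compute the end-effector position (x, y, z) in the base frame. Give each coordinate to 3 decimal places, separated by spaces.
0.952 -3.586 1.902

after link 1: o_1 = (-1.4142, 1.4142, 2.0000)
after link 2: o_2 = (1.5858, 1.4142, 5.0000)
after link 3: o_3 = (2.4518, 0.4142, 4.5000)
after link 4: o_4 = (0.9518, -3.5858, 1.9019)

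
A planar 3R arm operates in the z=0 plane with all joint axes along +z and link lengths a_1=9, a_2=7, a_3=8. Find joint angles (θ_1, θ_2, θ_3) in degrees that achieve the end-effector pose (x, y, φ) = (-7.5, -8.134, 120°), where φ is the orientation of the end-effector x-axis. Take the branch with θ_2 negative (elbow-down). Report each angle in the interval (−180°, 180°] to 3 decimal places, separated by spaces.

-90.000 -29.999 -120.000

wrist centre = target − a_3·(cos φ, sin φ) = (-3.5000, -15.0622)
cos θ_2 = (239.1200−9²−7²)/(2·9·7) = 0.8660; θ_2 = -29.9993° (elbow-down)
β = atan2(-15.0622,-3.5000) = -103.0817°; ψ = atan2(-3.4999,15.0622) = -13.0814°
θ_1 = β − ψ = -90.0003°
θ_3 = φ − θ_1 − θ_2 = -120.0004° (wrapped to (-180°,180°])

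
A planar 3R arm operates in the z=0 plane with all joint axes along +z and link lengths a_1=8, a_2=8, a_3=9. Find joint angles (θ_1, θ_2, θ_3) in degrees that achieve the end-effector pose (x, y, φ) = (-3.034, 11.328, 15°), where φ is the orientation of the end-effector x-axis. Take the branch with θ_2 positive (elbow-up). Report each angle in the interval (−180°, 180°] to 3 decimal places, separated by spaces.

119.999 45.003 -150.001

wrist centre = target − a_3·(cos φ, sin φ) = (-11.7273, 8.9986)
cos θ_2 = (218.5056−8²−8²)/(2·8·8) = 0.7071; θ_2 = 45.0025° (elbow-up)
β = atan2(8.9986,-11.7273) = 142.5002°; ψ = atan2(5.6571,13.6566) = 22.5013°
θ_1 = β − ψ = 119.9989°
θ_3 = φ − θ_1 − θ_2 = -150.0015° (wrapped to (-180°,180°])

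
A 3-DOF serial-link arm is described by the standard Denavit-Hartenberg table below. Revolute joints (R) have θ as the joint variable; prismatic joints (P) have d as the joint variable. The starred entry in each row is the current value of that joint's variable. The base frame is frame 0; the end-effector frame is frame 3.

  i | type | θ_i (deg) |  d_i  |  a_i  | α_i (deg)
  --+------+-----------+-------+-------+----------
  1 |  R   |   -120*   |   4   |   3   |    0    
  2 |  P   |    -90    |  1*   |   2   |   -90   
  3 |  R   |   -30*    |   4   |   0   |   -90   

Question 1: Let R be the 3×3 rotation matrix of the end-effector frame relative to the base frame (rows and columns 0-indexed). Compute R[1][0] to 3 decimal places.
0.433

End-effector x-axis (col 0 of R) = (-0.7500,0.4330,0.5000)
R[1][0] = 0.4330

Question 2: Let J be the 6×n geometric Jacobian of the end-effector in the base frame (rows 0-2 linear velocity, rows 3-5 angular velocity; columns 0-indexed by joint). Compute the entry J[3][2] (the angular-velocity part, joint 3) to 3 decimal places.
axis z_2 = (-0.5000,-0.8660,0.0000); lever o_n−o_2 = (-2.0000,-3.4641,0.0000)
cross product → J_v[:, 2] = (0.0000,-0.0000,-0.0000)
J_ω[:, 2] = z_2
entry J[3][2] = -0.5000

-0.500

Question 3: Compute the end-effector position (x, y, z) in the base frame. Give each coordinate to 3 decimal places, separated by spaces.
-5.232 -5.062 5.000

after link 1: o_1 = (-1.5000, -2.5981, 4.0000)
after link 2: o_2 = (-3.2321, -1.5981, 5.0000)
after link 3: o_3 = (-5.2321, -5.0622, 5.0000)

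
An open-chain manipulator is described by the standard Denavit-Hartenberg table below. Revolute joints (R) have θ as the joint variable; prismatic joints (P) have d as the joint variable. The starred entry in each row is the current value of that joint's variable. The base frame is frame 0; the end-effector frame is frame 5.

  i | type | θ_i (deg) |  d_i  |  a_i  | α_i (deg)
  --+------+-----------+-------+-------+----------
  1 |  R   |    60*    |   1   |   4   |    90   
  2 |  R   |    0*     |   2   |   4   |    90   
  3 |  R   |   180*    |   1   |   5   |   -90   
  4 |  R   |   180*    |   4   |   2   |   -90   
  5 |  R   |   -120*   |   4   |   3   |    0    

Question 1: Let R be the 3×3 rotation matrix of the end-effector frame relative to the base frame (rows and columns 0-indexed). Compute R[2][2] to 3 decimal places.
End-effector z-axis (col 2 of R) = (0.0000,0.0000,-1.0000)
R[2][2] = -1.0000

-1.000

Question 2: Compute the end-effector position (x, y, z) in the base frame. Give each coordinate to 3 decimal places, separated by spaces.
-2.232 5.330 -4.000

after link 1: o_1 = (2.0000, 3.4641, 1.0000)
after link 2: o_2 = (5.7321, 5.9282, 1.0000)
after link 3: o_3 = (3.2321, 1.5981, 0.0000)
after link 4: o_4 = (0.7679, 5.3301, -0.0000)
after link 5: o_5 = (-2.2321, 5.3301, -4.0000)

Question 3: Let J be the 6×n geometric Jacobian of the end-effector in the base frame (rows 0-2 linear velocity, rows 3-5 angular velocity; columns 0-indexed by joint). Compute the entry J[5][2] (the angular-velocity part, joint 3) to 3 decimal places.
axis z_2 = (0.0000,-0.0000,-1.0000); lever o_n−o_2 = (-7.9641,-0.5981,-5.0000)
cross product → J_v[:, 2] = (-0.5981,7.9641,-0.0000)
J_ω[:, 2] = z_2
entry J[5][2] = -1.0000

-1.000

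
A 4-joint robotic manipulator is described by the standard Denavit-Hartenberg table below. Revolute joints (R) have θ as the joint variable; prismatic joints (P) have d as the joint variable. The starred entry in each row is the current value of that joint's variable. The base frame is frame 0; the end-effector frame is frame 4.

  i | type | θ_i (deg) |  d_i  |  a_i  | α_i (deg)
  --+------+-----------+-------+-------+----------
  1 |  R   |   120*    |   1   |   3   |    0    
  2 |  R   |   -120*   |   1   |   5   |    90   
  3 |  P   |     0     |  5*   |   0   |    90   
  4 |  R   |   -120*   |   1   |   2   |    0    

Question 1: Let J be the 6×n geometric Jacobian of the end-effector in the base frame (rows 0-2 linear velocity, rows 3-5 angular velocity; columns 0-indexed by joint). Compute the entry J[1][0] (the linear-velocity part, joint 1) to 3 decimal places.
axis z_0 = ẑ; lever o_n−o_0 = (2.5000,-0.6699,1.0000)
cross product → J_v[:, 0] = (0.6699,2.5000,-0.0000)
J_ω[:, 0] = z_0
entry J[1][0] = 2.5000

2.500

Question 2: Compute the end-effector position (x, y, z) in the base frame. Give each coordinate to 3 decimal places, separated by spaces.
2.500 -0.670 1.000

after link 1: o_1 = (-1.5000, 2.5981, 1.0000)
after link 2: o_2 = (3.5000, 2.5981, 2.0000)
after link 3: o_3 = (3.5000, -2.4019, 2.0000)
after link 4: o_4 = (2.5000, -0.6699, 1.0000)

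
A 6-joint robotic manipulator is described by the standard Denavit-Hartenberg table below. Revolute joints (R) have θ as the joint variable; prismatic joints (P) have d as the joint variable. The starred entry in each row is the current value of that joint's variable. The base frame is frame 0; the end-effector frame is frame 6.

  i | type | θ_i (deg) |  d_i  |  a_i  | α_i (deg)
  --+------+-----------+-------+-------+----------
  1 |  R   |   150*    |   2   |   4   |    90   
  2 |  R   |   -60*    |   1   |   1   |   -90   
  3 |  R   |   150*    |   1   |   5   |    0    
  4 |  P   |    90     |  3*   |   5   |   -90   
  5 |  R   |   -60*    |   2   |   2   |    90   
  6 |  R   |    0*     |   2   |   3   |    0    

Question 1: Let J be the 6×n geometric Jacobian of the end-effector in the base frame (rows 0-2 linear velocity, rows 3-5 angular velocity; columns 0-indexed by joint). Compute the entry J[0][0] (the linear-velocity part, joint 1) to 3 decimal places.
axis z_0 = ẑ; lever o_n−o_0 = (-6.2733,8.8125,10.5466)
cross product → J_v[:, 0] = (-8.8125,-6.2733,0.0000)
J_ω[:, 0] = z_0
entry J[0][0] = -8.8125

-8.812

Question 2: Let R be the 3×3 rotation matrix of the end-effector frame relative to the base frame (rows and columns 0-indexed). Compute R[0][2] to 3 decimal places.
End-effector z-axis (col 2 of R) = (-0.9375,-0.3248,-0.1250)
R[0][2] = -0.9375

-0.938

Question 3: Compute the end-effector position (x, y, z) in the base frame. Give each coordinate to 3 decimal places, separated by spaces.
after link 1: o_1 = (-3.4641, 2.0000, 2.0000)
after link 2: o_2 = (-3.3971, 3.1160, 1.1340)
after link 3: o_3 = (-3.5221, 0.3014, 5.3840)
after link 4: o_4 = (-2.5245, 4.7255, 9.0490)
after link 5: o_5 = (-3.4240, 7.3995, 8.8481)
after link 6: o_6 = (-6.2733, 8.8125, 10.5466)

-6.273 8.812 10.547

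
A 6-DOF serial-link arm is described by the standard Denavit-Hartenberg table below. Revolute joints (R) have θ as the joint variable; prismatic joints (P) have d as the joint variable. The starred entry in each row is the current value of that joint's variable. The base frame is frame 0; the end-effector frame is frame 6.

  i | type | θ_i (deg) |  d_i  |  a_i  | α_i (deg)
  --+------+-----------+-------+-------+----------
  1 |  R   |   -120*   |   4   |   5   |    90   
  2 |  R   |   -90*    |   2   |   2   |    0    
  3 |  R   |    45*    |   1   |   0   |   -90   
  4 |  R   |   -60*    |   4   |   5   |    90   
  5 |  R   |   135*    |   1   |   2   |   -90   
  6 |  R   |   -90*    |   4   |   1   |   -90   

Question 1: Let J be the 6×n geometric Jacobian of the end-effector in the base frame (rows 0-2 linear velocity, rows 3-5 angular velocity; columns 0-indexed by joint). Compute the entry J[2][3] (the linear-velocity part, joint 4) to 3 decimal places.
-1.171

axis z_3 = (-0.3536,-0.6124,0.7071); lever o_n−o_3 = (-1.8698,0.0732,2.7854)
cross product → J_v[:, 3] = (-1.7575,-0.3373,-1.1709)
J_ω[:, 3] = z_3
entry J[2][3] = -1.1709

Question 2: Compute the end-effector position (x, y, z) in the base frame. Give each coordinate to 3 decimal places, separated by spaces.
after link 1: o_1 = (-2.5000, -4.3301, 4.0000)
after link 2: o_2 = (-4.2321, -3.3301, 2.0000)
after link 3: o_3 = (-5.0981, -2.8301, 2.0000)
after link 4: o_4 = (-11.1462, -4.6455, 3.0607)
after link 5: o_5 = (-10.4623, -4.9105, 5.1730)
after link 6: o_6 = (-6.9678, -2.7569, 4.7854)

-6.968 -2.757 4.785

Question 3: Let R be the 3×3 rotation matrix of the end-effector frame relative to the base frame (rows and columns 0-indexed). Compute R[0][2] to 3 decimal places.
0.405

End-effector z-axis (col 2 of R) = (0.4053,-0.5227,0.7500)
R[0][2] = 0.4053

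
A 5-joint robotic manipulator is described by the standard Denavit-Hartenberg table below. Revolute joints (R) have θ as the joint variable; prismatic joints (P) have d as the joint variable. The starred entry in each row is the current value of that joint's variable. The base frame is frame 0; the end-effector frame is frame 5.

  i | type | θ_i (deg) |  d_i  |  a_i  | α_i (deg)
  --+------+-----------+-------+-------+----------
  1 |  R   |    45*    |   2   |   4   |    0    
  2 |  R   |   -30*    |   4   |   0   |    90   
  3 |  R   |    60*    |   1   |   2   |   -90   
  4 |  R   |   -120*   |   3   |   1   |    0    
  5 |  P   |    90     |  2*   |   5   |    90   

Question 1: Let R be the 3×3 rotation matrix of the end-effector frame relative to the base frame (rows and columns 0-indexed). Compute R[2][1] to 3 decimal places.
End-effector y-axis (col 1 of R) = (-0.8365,-0.2241,0.5000)
R[2][1] = 0.5000

0.500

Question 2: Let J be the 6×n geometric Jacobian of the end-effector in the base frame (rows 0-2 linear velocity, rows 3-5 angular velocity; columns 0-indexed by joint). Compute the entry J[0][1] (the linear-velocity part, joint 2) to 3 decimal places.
axis z_1 = (0.0000,0.0000,1.0000); lever o_n−o_1 = (-0.2368,-4.5835,11.5490)
cross product → J_v[:, 1] = (4.5835,-0.2368,0.0000)
J_ω[:, 1] = z_1
entry J[0][1] = 4.5835

4.584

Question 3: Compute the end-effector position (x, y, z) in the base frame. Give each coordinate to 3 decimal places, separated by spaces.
2.592 -1.755 13.549

after link 1: o_1 = (2.8284, 2.8284, 2.0000)
after link 2: o_2 = (2.8284, 2.8284, 6.0000)
after link 3: o_3 = (4.0532, 2.1213, 7.7321)
after link 4: o_4 = (1.5263, 0.5477, 8.7990)
after link 5: o_5 = (2.5916, -1.7551, 13.5490)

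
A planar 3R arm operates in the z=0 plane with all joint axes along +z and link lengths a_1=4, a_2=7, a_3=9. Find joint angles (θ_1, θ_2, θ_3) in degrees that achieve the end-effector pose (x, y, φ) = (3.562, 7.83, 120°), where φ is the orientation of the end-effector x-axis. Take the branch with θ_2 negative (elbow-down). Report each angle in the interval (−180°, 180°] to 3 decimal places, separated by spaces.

60.512 -90.003 149.491

wrist centre = target − a_3·(cos φ, sin φ) = (8.0620, 0.0358)
cos θ_2 = (64.9971−4²−7²)/(2·4·7) = -0.0001; θ_2 = -90.0029° (elbow-down)
β = atan2(0.0358,8.0620) = 0.2542°; ψ = atan2(-7.0000,3.9996) = -60.2573°
θ_1 = β − ψ = 60.5116°
θ_3 = φ − θ_1 − θ_2 = 149.4914° (wrapped to (-180°,180°])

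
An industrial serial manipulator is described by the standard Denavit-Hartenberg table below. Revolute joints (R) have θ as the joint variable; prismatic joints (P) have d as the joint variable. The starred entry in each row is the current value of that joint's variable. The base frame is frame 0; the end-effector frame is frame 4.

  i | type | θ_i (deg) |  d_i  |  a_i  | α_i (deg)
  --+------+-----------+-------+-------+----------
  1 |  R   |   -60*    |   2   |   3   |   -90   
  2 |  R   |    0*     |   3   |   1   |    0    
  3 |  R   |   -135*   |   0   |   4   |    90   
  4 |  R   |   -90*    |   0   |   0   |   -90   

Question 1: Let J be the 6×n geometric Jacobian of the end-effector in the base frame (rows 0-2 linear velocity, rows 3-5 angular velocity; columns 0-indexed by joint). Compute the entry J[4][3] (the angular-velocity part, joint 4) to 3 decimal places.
0.612

axis z_3 = (-0.3536,0.6124,-0.7071); lever o_n−o_3 = (0.0000,0.0000,0.0000)
cross product → J_v[:, 3] = (0.0000,0.0000,-0.0000)
J_ω[:, 3] = z_3
entry J[4][3] = 0.6124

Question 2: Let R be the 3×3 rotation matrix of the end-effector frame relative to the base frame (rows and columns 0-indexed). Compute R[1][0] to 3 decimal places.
End-effector x-axis (col 0 of R) = (-0.8660,-0.5000,-0.0000)
R[1][0] = -0.5000

-0.500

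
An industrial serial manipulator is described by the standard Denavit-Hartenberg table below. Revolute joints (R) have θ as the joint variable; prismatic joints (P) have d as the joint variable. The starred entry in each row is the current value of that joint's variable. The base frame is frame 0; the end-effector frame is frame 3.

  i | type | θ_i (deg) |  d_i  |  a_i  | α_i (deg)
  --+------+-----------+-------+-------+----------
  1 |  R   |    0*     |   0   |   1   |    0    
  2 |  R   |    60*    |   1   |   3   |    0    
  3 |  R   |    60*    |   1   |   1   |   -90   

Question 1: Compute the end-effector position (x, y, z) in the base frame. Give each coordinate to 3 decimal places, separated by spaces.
after link 1: o_1 = (1.0000, 0.0000, 0.0000)
after link 2: o_2 = (2.5000, 2.5981, 1.0000)
after link 3: o_3 = (2.0000, 3.4641, 2.0000)

2.000 3.464 2.000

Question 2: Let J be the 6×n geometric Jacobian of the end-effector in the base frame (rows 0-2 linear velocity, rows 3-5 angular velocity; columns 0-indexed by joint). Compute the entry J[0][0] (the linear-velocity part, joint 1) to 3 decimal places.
axis z_0 = ẑ; lever o_n−o_0 = (2.0000,3.4641,2.0000)
cross product → J_v[:, 0] = (-3.4641,2.0000,0.0000)
J_ω[:, 0] = z_0
entry J[0][0] = -3.4641

-3.464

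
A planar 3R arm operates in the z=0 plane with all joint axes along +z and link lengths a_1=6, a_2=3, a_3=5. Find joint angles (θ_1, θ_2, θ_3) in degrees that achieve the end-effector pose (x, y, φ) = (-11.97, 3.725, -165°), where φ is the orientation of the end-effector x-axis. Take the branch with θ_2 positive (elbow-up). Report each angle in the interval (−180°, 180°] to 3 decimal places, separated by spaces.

134.999 30.002 29.999

wrist centre = target − a_3·(cos φ, sin φ) = (-7.1404, 5.0191)
cos θ_2 = (76.1762−6²−3²)/(2·6·3) = 0.8660; θ_2 = 30.0022° (elbow-up)
β = atan2(5.0191,-7.1404) = 144.8959°; ψ = atan2(1.5001,8.5980) = 9.8968°
θ_1 = β − ψ = 134.9991°
θ_3 = φ − θ_1 − θ_2 = 29.9987° (wrapped to (-180°,180°])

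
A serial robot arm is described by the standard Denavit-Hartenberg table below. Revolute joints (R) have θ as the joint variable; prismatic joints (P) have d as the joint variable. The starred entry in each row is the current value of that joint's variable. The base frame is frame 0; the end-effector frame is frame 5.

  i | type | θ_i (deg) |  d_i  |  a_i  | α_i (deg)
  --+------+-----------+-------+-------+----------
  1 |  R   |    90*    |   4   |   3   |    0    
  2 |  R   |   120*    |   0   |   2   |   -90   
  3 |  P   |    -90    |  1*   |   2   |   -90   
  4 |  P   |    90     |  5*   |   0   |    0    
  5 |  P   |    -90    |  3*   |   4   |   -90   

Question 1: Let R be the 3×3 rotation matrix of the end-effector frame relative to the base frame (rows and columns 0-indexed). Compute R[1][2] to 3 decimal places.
0.866

End-effector z-axis (col 2 of R) = (-0.5000,0.8660,-0.0000)
R[1][2] = 0.8660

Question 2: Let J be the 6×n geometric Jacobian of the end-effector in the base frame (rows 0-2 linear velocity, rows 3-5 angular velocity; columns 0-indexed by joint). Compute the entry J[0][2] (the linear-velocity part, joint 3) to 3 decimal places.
prismatic axis z_2 = (0.5000,-0.8660,0.0000)
J_v[:, 2] = z_2; J_ω[:, 2] = (0,0,0)
entry J[0][2] = 0.5000

0.500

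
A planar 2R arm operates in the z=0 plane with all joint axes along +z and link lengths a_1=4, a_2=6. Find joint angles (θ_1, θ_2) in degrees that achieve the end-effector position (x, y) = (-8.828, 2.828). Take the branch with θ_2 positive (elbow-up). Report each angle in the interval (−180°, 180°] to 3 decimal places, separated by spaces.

cos θ_2 = (85.9312−4²−6²)/(2·4·6) = 0.7069; θ_2 = 45.0168° (elbow-up)
β = atan2(2.8280,-8.8280) = 162.2374°; ψ = atan2(4.2439,8.2414) = 27.2461°
θ_1 = β − ψ = 134.9913°

134.991 45.017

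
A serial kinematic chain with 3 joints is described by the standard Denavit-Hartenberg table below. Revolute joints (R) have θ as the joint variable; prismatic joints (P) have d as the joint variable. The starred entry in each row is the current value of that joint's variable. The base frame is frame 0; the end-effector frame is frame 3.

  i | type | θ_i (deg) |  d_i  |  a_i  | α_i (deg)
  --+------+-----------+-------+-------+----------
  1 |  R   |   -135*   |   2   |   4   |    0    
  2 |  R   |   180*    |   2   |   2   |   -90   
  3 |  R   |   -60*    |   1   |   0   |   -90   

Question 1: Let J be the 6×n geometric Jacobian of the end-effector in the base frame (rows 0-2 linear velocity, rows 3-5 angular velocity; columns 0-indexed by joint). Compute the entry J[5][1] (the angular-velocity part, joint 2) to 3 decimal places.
axis z_1 = (0.0000,0.0000,1.0000); lever o_n−o_1 = (0.7071,2.1213,2.0000)
cross product → J_v[:, 1] = (-2.1213,0.7071,0.0000)
J_ω[:, 1] = z_1
entry J[5][1] = 1.0000

1.000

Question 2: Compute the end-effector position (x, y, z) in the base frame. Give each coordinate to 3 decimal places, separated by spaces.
after link 1: o_1 = (-2.8284, -2.8284, 2.0000)
after link 2: o_2 = (-1.4142, -1.4142, 4.0000)
after link 3: o_3 = (-2.1213, -0.7071, 4.0000)

-2.121 -0.707 4.000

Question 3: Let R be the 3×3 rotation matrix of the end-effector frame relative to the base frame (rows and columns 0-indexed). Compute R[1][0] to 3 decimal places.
End-effector x-axis (col 0 of R) = (0.3536,0.3536,0.8660)
R[1][0] = 0.3536

0.354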